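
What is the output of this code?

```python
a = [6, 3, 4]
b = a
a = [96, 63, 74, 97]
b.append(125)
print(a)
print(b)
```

Key concept: rebinding vs mutation: a is rebound to a new list, b still points at the original.
Step by step:
`a = [6, 3, 4]` → a = [6, 3, 4]
`b = a` → b = [6, 3, 4] (same object as a)
`a = [96, 63, 74, 97]` → a = [96, 63, 74, 97]
`b.append(125)` → b = [6, 3, 4, 125]
`print(a)` → prints [96, 63, 74, 97]
`print(b)` → prints [6, 3, 4, 125]

Answer:
[96, 63, 74, 97]
[6, 3, 4, 125]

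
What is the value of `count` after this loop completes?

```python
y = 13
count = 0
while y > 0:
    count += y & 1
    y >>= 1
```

Count set bits in 13 (binary: 0b1101)
`count` takes the values: 0 → 1 → 2 → 3

Answer: 3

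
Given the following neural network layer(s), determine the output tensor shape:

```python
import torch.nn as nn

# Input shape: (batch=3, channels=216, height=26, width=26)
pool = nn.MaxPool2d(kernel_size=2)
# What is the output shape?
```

Input: (3, 216, 26, 26) -> Output: (3, 216, 13, 13)

Answer: (3, 216, 13, 13)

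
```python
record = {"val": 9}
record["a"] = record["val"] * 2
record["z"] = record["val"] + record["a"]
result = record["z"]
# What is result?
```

Trace:
`record = {"val": 9}` → record = {'val': 9}
`record["a"] = record["val"] * 2` → record = {'val': 9, 'a': 18}
`record["z"] = record["val"] + record["a"]` → record = {'val': 9, 'a': 18, 'z': 27}
`result = record["z"]` → result = 27
So result = 27

Answer: 27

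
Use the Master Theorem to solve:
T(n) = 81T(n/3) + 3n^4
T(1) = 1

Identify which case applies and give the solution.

a=81, b=3, f(n)=3n^4. log_3(81) = 4. Since c=4 = 4, Case 2 applies: T(n) = Θ(n^log_b(a) · log n) = O(n^4 log n).

Answer: O(n^4 log n) - Case 2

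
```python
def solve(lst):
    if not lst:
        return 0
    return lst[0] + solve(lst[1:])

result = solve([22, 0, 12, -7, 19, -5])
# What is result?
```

22 + 0 + 12 + (-7) + 19 + (-5) + 0 = 41

Answer: 41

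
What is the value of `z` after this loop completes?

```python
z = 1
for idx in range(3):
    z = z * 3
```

Multiply by 3, 3 times: 1 * 3^3 = 27
`z` takes the values: 1 → 3 → 9 → 27

Answer: 27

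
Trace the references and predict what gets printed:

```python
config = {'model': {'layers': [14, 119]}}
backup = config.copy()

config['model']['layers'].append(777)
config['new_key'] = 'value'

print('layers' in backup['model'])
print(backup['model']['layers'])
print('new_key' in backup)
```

Key concept: shallow copy gotcha with nested dict.
Step by step:
`config = {'model': {'layers': [14, 119]}}` → config = {'model': {'layers': [14, 119]}}
`backup = config.copy()` → backup = {'model': {'layers': [14, 119]}}
`config['model']['layers'].append(777)` → config = {'model': {'layers': [14, 119, 777]}}; backup = {'model': {'layers': [14, 119, 777]}}
`config['new_key'] = 'value'` → config = {'model': {'layers': [14, 119, 777]}, 'new_key': 'value'}
`print('layers' in backup['model'])` → prints True
`print(backup['model']['layers'])` → prints [14, 119, 777]
`print('new_key' in backup)` → prints False

Answer:
True
[14, 119, 777]
False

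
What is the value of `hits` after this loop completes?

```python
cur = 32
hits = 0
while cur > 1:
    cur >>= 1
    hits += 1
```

Count right shifts until 1
`hits` takes the values: 0 → 1 → 2 → 3 → 4 → 5

Answer: 5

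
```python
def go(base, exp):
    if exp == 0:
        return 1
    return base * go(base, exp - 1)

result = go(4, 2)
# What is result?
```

go(4, 2) = 4 * 4 = 16

Answer: 16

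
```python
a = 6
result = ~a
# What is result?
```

Trace:
`a = 6` → a = 6
`result = ~a` → result = -7
So result = -7

Answer: -7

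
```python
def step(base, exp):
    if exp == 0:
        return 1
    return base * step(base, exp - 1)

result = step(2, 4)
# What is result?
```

step(2, 4) = 2 * 2 * 2 * 2 = 16

Answer: 16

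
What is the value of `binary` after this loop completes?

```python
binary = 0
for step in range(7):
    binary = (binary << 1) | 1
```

Build 7 consecutive 1-bits: 0b1111111
`binary` takes the values: 0 → 1 → 3 → 7 → 15 → 31 → 63 → 127

Answer: 127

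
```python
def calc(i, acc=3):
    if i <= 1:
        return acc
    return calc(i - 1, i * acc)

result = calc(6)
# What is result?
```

Accumulator trace (n, acc): (6, 3) -> (5, 18) -> (4, 90) -> (3, 360) -> (2, 1080) -> (1, 2160) -> return 2160

Answer: 2160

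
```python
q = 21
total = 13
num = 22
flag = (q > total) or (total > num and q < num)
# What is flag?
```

Trace:
`q = 21` → q = 21
`total = 13` → total = 13
`num = 22` → num = 22
`flag = (q > total) or (total > num and q < num)` → flag = True
So flag = True

Answer: True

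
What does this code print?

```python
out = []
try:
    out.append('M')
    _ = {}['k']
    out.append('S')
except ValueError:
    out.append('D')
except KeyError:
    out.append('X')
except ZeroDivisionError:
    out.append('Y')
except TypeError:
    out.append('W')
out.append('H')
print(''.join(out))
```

Execution trace: 'M' (try body) → 'X' (except KeyError) → 'H' (after the try/except). Output: MXH

Answer: MXH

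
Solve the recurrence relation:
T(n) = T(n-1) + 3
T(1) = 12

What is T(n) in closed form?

Unrolling: T(n) = T(1) + 3·(n-1) = 12 + 3(n-1) = 3n + 9.

Answer: T(n) = 3n + 9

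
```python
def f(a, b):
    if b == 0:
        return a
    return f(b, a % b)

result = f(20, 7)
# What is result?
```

f(20, 7) -> f(7, 6) -> f(6, 1) -> f(1, 0) -> 1

Answer: 1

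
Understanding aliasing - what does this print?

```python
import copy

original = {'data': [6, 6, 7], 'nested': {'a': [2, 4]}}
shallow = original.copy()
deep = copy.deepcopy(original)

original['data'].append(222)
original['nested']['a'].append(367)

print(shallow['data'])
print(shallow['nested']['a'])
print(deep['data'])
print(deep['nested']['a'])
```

Key concept: comparing shallow vs deep copy.
Step by step:
`original = {'data': [6, 6, 7], 'nested': {'a': [2, 4]}}` → original = {'data': [6, 6, 7], 'nested': {'a': [2, 4]}}
`shallow = original.copy()` → shallow = {'data': [6, 6, 7], 'nested': {'a': [2, 4]}}
`deep = copy.deepcopy(original)` → deep = {'data': [6, 6, 7], 'nested': {'a': [2, 4]}}
`original['data'].append(222)` → original = {'data': [6, 6, 7, 222], 'nested': {'a': [2, 4]}}; shallow = {'data': [6, 6, 7, 222], 'nested': {'a': [2, 4]}}
`original['nested']['a'].append(367)` → original = {'data': [6, 6, 7, 222], 'nested': {'a': [2, 4, 367]}}; shallow = {'data': [6, 6, 7, 222], 'nested': {'a': [2, 4, 367]}}
`print(shallow['data'])` → prints [6, 6, 7, 222]
`print(shallow['nested']['a'])` → prints [2, 4, 367]
`print(deep['data'])` → prints [6, 6, 7]
`print(deep['nested']['a'])` → prints [2, 4]

Answer:
[6, 6, 7, 222]
[2, 4, 367]
[6, 6, 7]
[2, 4]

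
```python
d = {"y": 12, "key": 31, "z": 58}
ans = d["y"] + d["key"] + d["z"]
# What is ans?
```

Trace:
`d = {"y": 12, "key": 31, "z": 58}` → d = {'y': 12, 'key': 31, 'z': 58}
`ans = d["y"] + d["key"] + d["z"]` → ans = 101
So ans = 101

Answer: 101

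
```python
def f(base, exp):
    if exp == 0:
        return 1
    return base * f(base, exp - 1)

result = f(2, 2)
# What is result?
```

f(2, 2) = 2 * 2 = 4

Answer: 4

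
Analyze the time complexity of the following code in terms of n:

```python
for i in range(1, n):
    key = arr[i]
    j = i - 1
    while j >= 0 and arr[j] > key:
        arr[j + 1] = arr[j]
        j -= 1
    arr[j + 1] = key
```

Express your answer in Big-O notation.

This is Insertion sort. Time complexity: O(n²).

Answer: O(n²)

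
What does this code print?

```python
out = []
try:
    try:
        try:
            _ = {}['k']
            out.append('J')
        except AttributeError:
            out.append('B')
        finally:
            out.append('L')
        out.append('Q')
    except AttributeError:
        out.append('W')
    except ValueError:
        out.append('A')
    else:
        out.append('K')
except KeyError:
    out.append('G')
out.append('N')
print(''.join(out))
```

Execution trace: 'L' (inner finally) → 'G' (outer except KeyError) → 'N' (after the try/except). Output: LGN

Answer: LGN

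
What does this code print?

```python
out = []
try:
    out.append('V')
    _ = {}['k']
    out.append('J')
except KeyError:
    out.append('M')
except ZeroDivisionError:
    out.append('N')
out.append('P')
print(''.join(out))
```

Execution trace: 'V' (try body) → 'M' (except KeyError) → 'P' (after the try/except). Output: VMP

Answer: VMP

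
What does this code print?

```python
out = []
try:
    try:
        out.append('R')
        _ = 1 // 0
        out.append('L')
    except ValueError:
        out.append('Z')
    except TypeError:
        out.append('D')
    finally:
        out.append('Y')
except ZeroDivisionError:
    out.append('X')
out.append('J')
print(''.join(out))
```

Execution trace: 'R' (try body) → 'Y' (finally) → 'X' (outer except ZeroDivisionError) → 'J' (after the try/except). Output: RYXJ

Answer: RYXJ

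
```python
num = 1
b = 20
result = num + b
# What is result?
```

Trace:
`num = 1` → num = 1
`b = 20` → b = 20
`result = num + b` → result = 21
So result = 21

Answer: 21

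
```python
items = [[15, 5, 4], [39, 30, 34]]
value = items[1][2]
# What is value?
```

Trace:
`items = [[15, 5, 4], [39, 30, 34]]` → items = [[15, 5, 4], [39, 30, 34]]
`value = items[1][2]` → value = 34
So value = 34

Answer: 34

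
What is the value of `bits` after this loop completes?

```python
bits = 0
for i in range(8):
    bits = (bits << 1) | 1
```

Build 8 consecutive 1-bits: 0b11111111
`bits` takes the values: 0 → 1 → 3 → 7 → 15 → 31 → 63 → 127 → 255

Answer: 255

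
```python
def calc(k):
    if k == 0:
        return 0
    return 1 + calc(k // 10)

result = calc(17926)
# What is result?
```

Count of digits of 17926: 5

Answer: 5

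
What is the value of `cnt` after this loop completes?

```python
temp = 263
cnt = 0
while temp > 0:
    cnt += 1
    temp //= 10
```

Count digits by repeated division by 10
`cnt` takes the values: 0 → 1 → 2 → 3

Answer: 3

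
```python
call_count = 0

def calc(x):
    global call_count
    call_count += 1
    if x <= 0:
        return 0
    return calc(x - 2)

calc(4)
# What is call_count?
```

Linear recursion stepping by 2: 3 calls from x=4 down to ≤0.

Answer: 3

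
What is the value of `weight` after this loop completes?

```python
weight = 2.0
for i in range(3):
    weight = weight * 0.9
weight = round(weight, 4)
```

Exponential decay: 2.0 * 0.9^3
`weight` takes the values: 2.0 → 1.8 → 1.62 → 1.458

Answer: 1.458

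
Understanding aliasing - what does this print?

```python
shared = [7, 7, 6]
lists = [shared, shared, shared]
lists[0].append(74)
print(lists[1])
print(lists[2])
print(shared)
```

Key concept: list of same reference.
Step by step:
`shared = [7, 7, 6]` → shared = [7, 7, 6]
`lists = [shared, shared, shared]` → lists = [[7, 7, 6], [7, 7, 6], [7, 7, 6]]
`lists[0].append(74)` → shared = [7, 7, 6, 74]; lists = [[7, 7, 6, 74], [7, 7, 6, 74], [7, 7, 6, 74]]
`print(lists[1])` → prints [7, 7, 6, 74]
`print(lists[2])` → prints [7, 7, 6, 74]
`print(shared)` → prints [7, 7, 6, 74]

Answer:
[7, 7, 6, 74]
[7, 7, 6, 74]
[7, 7, 6, 74]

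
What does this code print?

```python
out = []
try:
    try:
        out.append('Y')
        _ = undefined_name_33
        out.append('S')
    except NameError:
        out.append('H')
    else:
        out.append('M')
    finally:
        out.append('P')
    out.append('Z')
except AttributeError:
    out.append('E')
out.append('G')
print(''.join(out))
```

Execution trace: 'Y' (inner try body) → 'H' (inner except NameError) → 'P' (inner finally) → 'Z' (try body, no exception) → 'G' (after the try/except). Output: YHPZG

Answer: YHPZG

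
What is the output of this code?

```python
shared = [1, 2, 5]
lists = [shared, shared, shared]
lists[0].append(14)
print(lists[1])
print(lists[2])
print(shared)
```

Key concept: list of same reference.
Step by step:
`shared = [1, 2, 5]` → shared = [1, 2, 5]
`lists = [shared, shared, shared]` → lists = [[1, 2, 5], [1, 2, 5], [1, 2, 5]]
`lists[0].append(14)` → shared = [1, 2, 5, 14]; lists = [[1, 2, 5, 14], [1, 2, 5, 14], [1, 2, 5, 14]]
`print(lists[1])` → prints [1, 2, 5, 14]
`print(lists[2])` → prints [1, 2, 5, 14]
`print(shared)` → prints [1, 2, 5, 14]

Answer:
[1, 2, 5, 14]
[1, 2, 5, 14]
[1, 2, 5, 14]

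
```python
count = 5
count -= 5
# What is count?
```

Trace:
`count = 5` → count = 5
`count -= 5` → count = 0
So count = 0

Answer: 0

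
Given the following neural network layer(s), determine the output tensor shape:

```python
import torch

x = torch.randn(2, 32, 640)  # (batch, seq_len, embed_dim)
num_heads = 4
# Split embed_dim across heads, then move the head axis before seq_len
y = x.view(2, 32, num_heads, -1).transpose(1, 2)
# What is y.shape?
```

Input: (2, 32, 640) -> head_dim = 640 // 4 = 160; after view: (2, 32, 4, 160) -> after transpose(1, 2): (2, 4, 32, 160) -> Output: (2, 4, 32, 160)

Answer: (2, 4, 32, 160)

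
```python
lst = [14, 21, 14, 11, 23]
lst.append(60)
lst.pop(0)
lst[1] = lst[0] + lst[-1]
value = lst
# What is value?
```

Trace:
`lst = [14, 21, 14, 11, 23]` → lst = [14, 21, 14, 11, 23]
`lst.append(60)` → lst = [14, 21, 14, 11, 23, 60]
`lst.pop(0)` → lst = [21, 14, 11, 23, 60]
`lst[1] = lst[0] + lst[-1]` → lst = [21, 81, 11, 23, 60]
`value = lst` → value = [21, 81, 11, 23, 60]
So value = [21, 81, 11, 23, 60]

Answer: [21, 81, 11, 23, 60]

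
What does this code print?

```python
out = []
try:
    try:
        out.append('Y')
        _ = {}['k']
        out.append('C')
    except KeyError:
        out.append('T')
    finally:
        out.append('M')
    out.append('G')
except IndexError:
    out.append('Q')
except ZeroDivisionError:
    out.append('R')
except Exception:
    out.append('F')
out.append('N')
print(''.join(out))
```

Execution trace: 'Y' (inner try body) → 'T' (inner except KeyError) → 'M' (inner finally) → 'G' (try body, no exception) → 'N' (after the try/except). Output: YTMGN

Answer: YTMGN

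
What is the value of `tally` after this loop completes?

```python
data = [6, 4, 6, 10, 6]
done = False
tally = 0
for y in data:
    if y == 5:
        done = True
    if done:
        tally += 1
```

Count elements after first 5 in [6, 4, 6, 10, 6]
`tally` takes the values: 0

Answer: 0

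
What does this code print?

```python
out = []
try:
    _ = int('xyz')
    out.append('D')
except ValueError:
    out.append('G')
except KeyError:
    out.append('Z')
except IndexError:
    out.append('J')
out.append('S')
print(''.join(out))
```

Execution trace: 'G' (except ValueError) → 'S' (after the try/except). Output: GS

Answer: GS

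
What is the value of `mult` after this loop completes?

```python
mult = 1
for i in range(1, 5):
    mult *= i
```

4! = 24
`mult` takes the values: 1 → 2 → 6 → 24

Answer: 24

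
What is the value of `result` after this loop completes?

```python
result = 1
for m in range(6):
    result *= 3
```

3^6 = 729
`result` takes the values: 1 → 3 → 9 → 27 → 81 → 243 → 729

Answer: 729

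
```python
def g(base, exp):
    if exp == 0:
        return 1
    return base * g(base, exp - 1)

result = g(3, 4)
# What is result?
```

g(3, 4) = 3 * 3 * 3 * 3 = 81

Answer: 81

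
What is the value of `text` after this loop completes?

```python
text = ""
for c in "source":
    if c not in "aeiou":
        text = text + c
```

Remove vowels from 'source'
`text` takes the values: "" → "s" → "sr" → "src"

Answer: "src"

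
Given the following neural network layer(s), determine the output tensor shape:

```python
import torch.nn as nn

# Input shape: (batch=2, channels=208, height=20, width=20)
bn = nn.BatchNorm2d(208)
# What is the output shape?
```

Input: (2, 208, 20, 20) -> Output: (2, 208, 20, 20)

Answer: (2, 208, 20, 20)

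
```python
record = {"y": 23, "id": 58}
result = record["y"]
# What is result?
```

Trace:
`record = {"y": 23, "id": 58}` → record = {'y': 23, 'id': 58}
`result = record["y"]` → result = 23
So result = 23

Answer: 23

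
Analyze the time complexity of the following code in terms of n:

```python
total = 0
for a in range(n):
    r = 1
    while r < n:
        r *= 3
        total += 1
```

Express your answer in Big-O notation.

Each loop level contributes: n × log n. Multiplying the contributions gives O(n log n).

Answer: O(n log n)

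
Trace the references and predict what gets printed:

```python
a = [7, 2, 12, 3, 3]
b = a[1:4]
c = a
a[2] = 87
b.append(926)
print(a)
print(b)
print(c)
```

Key concept: slice vs alias.
Step by step:
`a = [7, 2, 12, 3, 3]` → a = [7, 2, 12, 3, 3]
`b = a[1:4]` → b = [2, 12, 3]
`c = a` → c = [7, 2, 12, 3, 3] (same object as a)
`a[2] = 87` → a = [7, 2, 87, 3, 3] (same object as c); c = [7, 2, 87, 3, 3] (same object as a)
`b.append(926)` → b = [2, 12, 3, 926]
`print(a)` → prints [7, 2, 87, 3, 3]
`print(b)` → prints [2, 12, 3, 926]
`print(c)` → prints [7, 2, 87, 3, 3]

Answer:
[7, 2, 87, 3, 3]
[2, 12, 3, 926]
[7, 2, 87, 3, 3]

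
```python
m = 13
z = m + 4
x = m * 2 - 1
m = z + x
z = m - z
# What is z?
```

Trace:
`m = 13` → m = 13
`z = m + 4` → z = 17
`x = m * 2 - 1` → x = 25
`m = z + x` → m = 42
`z = m - z` → z = 25
So z = 25

Answer: 25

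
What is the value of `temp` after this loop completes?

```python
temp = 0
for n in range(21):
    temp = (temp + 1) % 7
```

Increment mod 7, 21 times = 0
`temp` takes the values: 0 → 1 → 2 → 3 → 4 → 5 → 6 → 0 → 1 → 2 → 3 → 4 → 5 → 6 → 0 → 1 → 2 → 3 → 4 → 5 → 6 → 0

Answer: 0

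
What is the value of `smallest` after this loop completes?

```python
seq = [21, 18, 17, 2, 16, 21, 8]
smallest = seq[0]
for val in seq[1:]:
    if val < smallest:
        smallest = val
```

Minimum of [21, 18, 17, 2, 16, 21, 8]
`smallest` takes the values: 21 → 18 → 17 → 2

Answer: 2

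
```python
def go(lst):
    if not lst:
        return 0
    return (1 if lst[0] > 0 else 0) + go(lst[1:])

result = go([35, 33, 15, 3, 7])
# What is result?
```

Count of positive elements in [35, 33, 15, 3, 7] = 5

Answer: 5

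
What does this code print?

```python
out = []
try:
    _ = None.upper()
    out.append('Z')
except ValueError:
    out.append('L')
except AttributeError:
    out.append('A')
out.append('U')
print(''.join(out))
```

Execution trace: 'A' (except AttributeError) → 'U' (after the try/except). Output: AU

Answer: AU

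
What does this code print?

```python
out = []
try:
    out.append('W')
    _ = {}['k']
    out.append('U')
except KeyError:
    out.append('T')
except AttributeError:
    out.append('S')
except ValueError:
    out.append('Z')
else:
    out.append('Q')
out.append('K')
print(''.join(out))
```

Execution trace: 'W' (try body) → 'T' (except KeyError) → 'K' (after the try/except). Output: WTK

Answer: WTK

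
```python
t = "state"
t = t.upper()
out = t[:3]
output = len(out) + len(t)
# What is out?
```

Trace:
`t = "state"` → t = 'state'
`t = t.upper()` → t = 'STATE'
`out = t[:3]` → out = 'STA'
`output = len(out) + len(t)` → output = 8
So out = 'STA'

Answer: 'STA'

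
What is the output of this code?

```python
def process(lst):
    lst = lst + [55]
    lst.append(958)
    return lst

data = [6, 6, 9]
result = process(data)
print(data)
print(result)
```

Key concept: rebinding parameter vs mutation.
Step by step:
`data = [6, 6, 9]` → data = [6, 6, 9]
`result = process(data)` → result = [6, 6, 9, 55, 958]
`print(data)` → prints [6, 6, 9]
`print(result)` → prints [6, 6, 9, 55, 958]

Answer:
[6, 6, 9]
[6, 6, 9, 55, 958]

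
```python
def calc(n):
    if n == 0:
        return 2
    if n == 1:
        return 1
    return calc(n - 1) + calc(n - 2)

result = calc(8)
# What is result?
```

Build up from base cases: calc(0)=2, calc(1)=1, calc(2)=3, calc(3)=4, calc(4)=7, calc(5)=11, calc(6)=18, ..., calc(8)=47

Answer: 47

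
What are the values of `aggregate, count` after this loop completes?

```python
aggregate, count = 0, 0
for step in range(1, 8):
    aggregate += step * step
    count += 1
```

Sum of squares and count
`aggregate, count` takes the values: (0, 0) → (1, 0) → (1, 1) → (5, 1) → (5, 2) → (14, 2) → (14, 3) → (30, 3) → (30, 4) → (55, 4) → (55, 5) → (91, 5) → (91, 6) → (140, 6) → (140, 7)

Answer: 140, 7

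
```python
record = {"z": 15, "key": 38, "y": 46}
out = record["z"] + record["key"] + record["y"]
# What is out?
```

Trace:
`record = {"z": 15, "key": 38, "y": 46}` → record = {'z': 15, 'key': 38, 'y': 46}
`out = record["z"] + record["key"] + record["y"]` → out = 99
So out = 99

Answer: 99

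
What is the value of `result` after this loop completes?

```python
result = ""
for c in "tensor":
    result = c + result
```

Reverse 'tensor'
`result` takes the values: "" → "t" → "et" → "net" → "snet" → "osnet" → "rosnet"

Answer: "rosnet"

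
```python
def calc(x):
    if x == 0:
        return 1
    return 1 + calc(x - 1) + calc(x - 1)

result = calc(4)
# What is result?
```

calc(x) = 1 + 2·calc(x-1), calc(0)=1. Closed form: (1+1)·2^4 - 1 = 31.

Answer: 31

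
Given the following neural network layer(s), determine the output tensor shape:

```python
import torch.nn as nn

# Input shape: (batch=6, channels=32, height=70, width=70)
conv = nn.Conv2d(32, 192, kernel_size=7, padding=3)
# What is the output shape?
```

Input: (6, 32, 70, 70) -> Output: (6, 192, 70, 70)

Answer: (6, 192, 70, 70)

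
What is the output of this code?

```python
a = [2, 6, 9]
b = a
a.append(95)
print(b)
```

Key concept: basic list aliasing.
Step by step:
`a = [2, 6, 9]` → a = [2, 6, 9]
`b = a` → b = [2, 6, 9] (same object as a)
`a.append(95)` → a = [2, 6, 9, 95] (same object as b); b = [2, 6, 9, 95] (same object as a)
`print(b)` → prints [2, 6, 9, 95]

Answer: [2, 6, 9, 95]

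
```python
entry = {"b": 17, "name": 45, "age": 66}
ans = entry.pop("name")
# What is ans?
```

Trace:
`entry = {"b": 17, "name": 45, "age": 66}` → entry = {'b': 17, 'name': 45, 'age': 66}
`ans = entry.pop("name")` → entry = {'b': 17, 'age': 66}; ans = 45
So ans = 45

Answer: 45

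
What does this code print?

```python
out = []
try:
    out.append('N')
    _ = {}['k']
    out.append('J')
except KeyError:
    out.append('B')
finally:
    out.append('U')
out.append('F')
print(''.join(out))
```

Execution trace: 'N' (try body) → 'B' (except KeyError) → 'U' (finally) → 'F' (after the try/except). Output: NBUF

Answer: NBUF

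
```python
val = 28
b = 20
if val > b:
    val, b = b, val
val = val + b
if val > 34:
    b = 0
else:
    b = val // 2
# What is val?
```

Trace:
`val = 28` → val = 28
`b = 20` → b = 20
`if val > b: ...` → val > b is True → val = 20; b = 28
`val = val + b` → val = 48
`if val > 34: ...` → val > 34 is True → b = 0
So val = 48

Answer: 48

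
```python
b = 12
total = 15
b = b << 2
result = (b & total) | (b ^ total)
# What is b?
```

Trace:
`b = 12` → b = 12
`total = 15` → total = 15
`b = b << 2` → b = 48
`result = (b & total) | (b ^ total)` → result = 63
So b = 48

Answer: 48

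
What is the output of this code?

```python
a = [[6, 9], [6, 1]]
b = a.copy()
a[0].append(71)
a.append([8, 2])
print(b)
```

Key concept: shallow copy with nested lists.
Step by step:
`a = [[6, 9], [6, 1]]` → a = [[6, 9], [6, 1]]
`b = a.copy()` → b = [[6, 9], [6, 1]]
`a[0].append(71)` → a = [[6, 9, 71], [6, 1]]; b = [[6, 9, 71], [6, 1]]
`a.append([8, 2])` → a = [[6, 9, 71], [6, 1], [8, 2]]
`print(b)` → prints [[6, 9, 71], [6, 1]]

Answer: [[6, 9, 71], [6, 1]]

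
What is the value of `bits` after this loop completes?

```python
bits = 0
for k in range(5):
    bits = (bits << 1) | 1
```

Build 5 consecutive 1-bits: 0b11111
`bits` takes the values: 0 → 1 → 3 → 7 → 15 → 31

Answer: 31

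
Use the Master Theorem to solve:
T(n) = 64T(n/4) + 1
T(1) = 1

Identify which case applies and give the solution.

a=64, b=4, f(n)=1. log_4(64) = 3. Since c=0 < 3, Case 1 applies: T(n) = Θ(n^log_b(a)) = O(n^3).

Answer: O(n^3) - Case 1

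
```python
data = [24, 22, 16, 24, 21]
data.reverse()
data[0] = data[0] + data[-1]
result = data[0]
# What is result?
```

Trace:
`data = [24, 22, 16, 24, 21]` → data = [24, 22, 16, 24, 21]
`data.reverse()` → data = [21, 24, 16, 22, 24]
`data[0] = data[0] + data[-1]` → data = [45, 24, 16, 22, 24]
`result = data[0]` → result = 45
So result = 45

Answer: 45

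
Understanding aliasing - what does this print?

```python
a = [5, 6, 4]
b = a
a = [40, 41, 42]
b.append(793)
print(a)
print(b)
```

Key concept: rebinding vs mutation: a is rebound to a new list, b still points at the original.
Step by step:
`a = [5, 6, 4]` → a = [5, 6, 4]
`b = a` → b = [5, 6, 4] (same object as a)
`a = [40, 41, 42]` → a = [40, 41, 42]
`b.append(793)` → b = [5, 6, 4, 793]
`print(a)` → prints [40, 41, 42]
`print(b)` → prints [5, 6, 4, 793]

Answer:
[40, 41, 42]
[5, 6, 4, 793]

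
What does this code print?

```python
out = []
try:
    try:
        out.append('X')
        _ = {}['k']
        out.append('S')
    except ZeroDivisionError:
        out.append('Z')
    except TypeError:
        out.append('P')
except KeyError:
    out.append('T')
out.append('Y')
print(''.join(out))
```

Execution trace: 'X' (try body) → 'T' (outer except KeyError) → 'Y' (after the try/except). Output: XTY

Answer: XTY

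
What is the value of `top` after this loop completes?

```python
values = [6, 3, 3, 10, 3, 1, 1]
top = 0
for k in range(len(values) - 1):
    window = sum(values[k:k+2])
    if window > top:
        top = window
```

Max sum of 2-element window in [6, 3, 3, 10, 3, 1, 1]
`top` takes the values: 0 → 9 → 13

Answer: 13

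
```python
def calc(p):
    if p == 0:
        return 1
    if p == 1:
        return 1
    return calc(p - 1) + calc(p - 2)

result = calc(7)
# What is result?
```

Build up from base cases: calc(0)=1, calc(1)=1, calc(2)=2, calc(3)=3, calc(4)=5, calc(5)=8, calc(6)=13, ..., calc(7)=21

Answer: 21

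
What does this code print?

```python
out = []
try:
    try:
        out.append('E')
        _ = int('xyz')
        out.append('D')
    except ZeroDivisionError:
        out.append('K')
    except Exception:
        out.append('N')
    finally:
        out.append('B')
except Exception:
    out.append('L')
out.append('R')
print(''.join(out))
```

Execution trace: 'E' (inner try body) → 'N' (inner except Exception) → 'B' (inner finally) → 'R' (after the try/except). Output: ENBR

Answer: ENBR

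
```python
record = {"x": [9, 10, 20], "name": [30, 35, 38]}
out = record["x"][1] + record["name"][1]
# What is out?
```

Trace:
`record = {"x": [9, 10, 20], "name": [30, 35, 38]}` → record = {'x': [9, 10, 20], 'name': [30, 35, 38]}
`out = record["x"][1] + record["name"][1]` → out = 45
So out = 45

Answer: 45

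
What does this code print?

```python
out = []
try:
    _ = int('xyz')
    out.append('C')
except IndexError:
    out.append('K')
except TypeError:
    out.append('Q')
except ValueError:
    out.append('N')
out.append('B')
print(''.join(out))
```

Execution trace: 'N' (except ValueError) → 'B' (after the try/except). Output: NB

Answer: NB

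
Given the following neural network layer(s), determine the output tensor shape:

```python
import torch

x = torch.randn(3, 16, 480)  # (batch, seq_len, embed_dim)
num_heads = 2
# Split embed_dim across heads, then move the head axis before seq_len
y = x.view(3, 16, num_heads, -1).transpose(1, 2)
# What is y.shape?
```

Input: (3, 16, 480) -> head_dim = 480 // 2 = 240; after view: (3, 16, 2, 240) -> after transpose(1, 2): (3, 2, 16, 240) -> Output: (3, 2, 16, 240)

Answer: (3, 2, 16, 240)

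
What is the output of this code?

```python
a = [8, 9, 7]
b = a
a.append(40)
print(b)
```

Key concept: basic list aliasing.
Step by step:
`a = [8, 9, 7]` → a = [8, 9, 7]
`b = a` → b = [8, 9, 7] (same object as a)
`a.append(40)` → a = [8, 9, 7, 40] (same object as b); b = [8, 9, 7, 40] (same object as a)
`print(b)` → prints [8, 9, 7, 40]

Answer: [8, 9, 7, 40]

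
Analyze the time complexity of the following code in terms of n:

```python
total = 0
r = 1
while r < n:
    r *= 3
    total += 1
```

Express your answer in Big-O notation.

Each loop level contributes: log n. Multiplying the contributions gives O(log n).

Answer: O(log n)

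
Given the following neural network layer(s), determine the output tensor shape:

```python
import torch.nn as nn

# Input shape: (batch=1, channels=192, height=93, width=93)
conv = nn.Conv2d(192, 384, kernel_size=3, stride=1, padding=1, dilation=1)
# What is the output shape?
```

Input: (1, 192, 93, 93) -> Output: (1, 384, 93, 93)

Answer: (1, 384, 93, 93)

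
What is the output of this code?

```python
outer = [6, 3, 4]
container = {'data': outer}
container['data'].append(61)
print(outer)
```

Key concept: dict holds reference to list.
Step by step:
`outer = [6, 3, 4]` → outer = [6, 3, 4]
`container = {'data': outer}` → container = {'data': [6, 3, 4]}
`container['data'].append(61)` → outer = [6, 3, 4, 61]; container = {'data': [6, 3, 4, 61]}
`print(outer)` → prints [6, 3, 4, 61]

Answer: [6, 3, 4, 61]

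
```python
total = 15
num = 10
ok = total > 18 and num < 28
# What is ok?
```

Trace:
`total = 15` → total = 15
`num = 10` → num = 10
`ok = total > 18 and num < 28` → ok = False
So ok = False

Answer: False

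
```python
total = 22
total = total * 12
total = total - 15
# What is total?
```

Trace:
`total = 22` → total = 22
`total = total * 12` → total = 264
`total = total - 15` → total = 249
So total = 249

Answer: 249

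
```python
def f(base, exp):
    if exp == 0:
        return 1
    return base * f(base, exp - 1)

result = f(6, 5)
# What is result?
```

f(6, 5) = 6 * 6 * 6 * 6 * 6 = 7776

Answer: 7776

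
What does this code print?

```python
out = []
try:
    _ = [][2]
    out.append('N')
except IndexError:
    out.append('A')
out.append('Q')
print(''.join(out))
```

Execution trace: 'A' (except IndexError) → 'Q' (after the try/except). Output: AQ

Answer: AQ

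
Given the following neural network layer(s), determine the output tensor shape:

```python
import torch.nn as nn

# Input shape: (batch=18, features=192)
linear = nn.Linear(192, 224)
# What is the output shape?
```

Input: (18, 192) -> Output: (18, 224)

Answer: (18, 224)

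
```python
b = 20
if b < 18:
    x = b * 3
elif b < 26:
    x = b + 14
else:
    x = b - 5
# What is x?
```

Trace:
`b = 20` → b = 20
`if b < 18: ...` → b < 18 is False, b < 26 is True → x = 34
So x = 34

Answer: 34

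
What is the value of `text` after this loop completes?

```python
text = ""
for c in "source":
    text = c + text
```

Reverse 'source'
`text` takes the values: "" → "s" → "os" → "uos" → "ruos" → "cruos" → "ecruos"

Answer: "ecruos"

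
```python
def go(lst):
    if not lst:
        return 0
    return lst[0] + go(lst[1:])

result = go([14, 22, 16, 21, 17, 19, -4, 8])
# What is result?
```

14 + 22 + 16 + 21 + 17 + 19 + (-4) + 8 + 0 = 113

Answer: 113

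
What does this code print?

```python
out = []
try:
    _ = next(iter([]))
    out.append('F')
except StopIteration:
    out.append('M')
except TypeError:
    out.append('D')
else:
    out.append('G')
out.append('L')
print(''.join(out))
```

Execution trace: 'M' (except StopIteration) → 'L' (after the try/except). Output: ML

Answer: ML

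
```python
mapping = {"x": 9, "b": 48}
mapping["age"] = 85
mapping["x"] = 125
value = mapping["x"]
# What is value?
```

Trace:
`mapping = {"x": 9, "b": 48}` → mapping = {'x': 9, 'b': 48}
`mapping["age"] = 85` → mapping = {'x': 9, 'b': 48, 'age': 85}
`mapping["x"] = 125` → mapping = {'x': 125, 'b': 48, 'age': 85}
`value = mapping["x"]` → value = 125
So value = 125

Answer: 125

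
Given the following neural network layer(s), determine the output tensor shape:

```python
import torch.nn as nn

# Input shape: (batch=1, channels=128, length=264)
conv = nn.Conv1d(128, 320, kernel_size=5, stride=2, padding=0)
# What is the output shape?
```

Input: (1, 128, 264) -> Output: (1, 320, 130)

Answer: (1, 320, 130)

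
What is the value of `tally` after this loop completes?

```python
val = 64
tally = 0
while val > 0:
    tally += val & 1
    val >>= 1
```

Count set bits in 64 (binary: 0b1000000)
`tally` takes the values: 0 → 1

Answer: 1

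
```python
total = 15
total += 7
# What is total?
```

Trace:
`total = 15` → total = 15
`total += 7` → total = 22
So total = 22

Answer: 22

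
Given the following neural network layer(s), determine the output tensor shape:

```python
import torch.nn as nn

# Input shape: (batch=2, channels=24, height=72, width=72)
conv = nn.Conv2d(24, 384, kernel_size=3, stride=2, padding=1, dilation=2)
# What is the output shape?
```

Input: (2, 24, 72, 72) -> Output: (2, 384, 35, 35)

Answer: (2, 384, 35, 35)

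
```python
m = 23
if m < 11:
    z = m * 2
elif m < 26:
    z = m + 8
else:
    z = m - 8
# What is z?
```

Trace:
`m = 23` → m = 23
`if m < 11: ...` → m < 11 is False, m < 26 is True → z = 31
So z = 31

Answer: 31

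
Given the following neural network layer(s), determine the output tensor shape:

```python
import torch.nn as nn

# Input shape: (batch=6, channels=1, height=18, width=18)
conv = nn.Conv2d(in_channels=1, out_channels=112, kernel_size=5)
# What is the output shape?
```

Input: (6, 1, 18, 18) -> Output: (6, 112, 14, 14)

Answer: (6, 112, 14, 14)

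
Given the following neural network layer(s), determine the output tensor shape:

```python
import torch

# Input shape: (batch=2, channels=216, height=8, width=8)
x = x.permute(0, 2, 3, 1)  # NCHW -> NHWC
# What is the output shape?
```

Input: (2, 216, 8, 8) -> Output: (2, 8, 8, 216)

Answer: (2, 8, 8, 216)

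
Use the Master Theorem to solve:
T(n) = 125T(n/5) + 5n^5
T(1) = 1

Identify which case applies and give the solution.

a=125, b=5, f(n)=5n^5. log_5(125) = 3. Since c=5 > 3 and the regularity condition holds (125(n/5)^5 = (125/5^5)n^5 with 125/5^5 < 1), Case 3 applies: T(n) = Θ(f(n)) = O(n^5).

Answer: O(n^5) - Case 3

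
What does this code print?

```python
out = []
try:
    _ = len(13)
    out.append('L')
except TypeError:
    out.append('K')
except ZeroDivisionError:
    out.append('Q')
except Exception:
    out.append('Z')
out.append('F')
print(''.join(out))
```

Execution trace: 'K' (except TypeError) → 'F' (after the try/except). Output: KF

Answer: KF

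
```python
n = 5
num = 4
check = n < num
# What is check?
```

Trace:
`n = 5` → n = 5
`num = 4` → num = 4
`check = n < num` → check = False
So check = False

Answer: False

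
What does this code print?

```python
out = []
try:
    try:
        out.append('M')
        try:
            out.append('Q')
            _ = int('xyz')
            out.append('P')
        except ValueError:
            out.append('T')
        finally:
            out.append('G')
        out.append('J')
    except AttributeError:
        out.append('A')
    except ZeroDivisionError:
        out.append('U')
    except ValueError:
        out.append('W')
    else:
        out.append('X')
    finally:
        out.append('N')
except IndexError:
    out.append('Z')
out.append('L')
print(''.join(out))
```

Execution trace: 'M' (try body) → 'Q' (inner try body) → 'T' (inner except ValueError) → 'G' (inner finally) → 'J' (try body, no exception) → 'X' (else) → 'N' (finally) → 'L' (after the try/except). Output: MQTGJXNL

Answer: MQTGJXNL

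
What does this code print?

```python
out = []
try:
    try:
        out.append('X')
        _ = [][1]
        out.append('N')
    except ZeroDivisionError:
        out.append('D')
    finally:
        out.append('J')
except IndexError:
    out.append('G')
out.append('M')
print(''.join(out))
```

Execution trace: 'X' (try body) → 'J' (finally) → 'G' (outer except IndexError) → 'M' (after the try/except). Output: XJGM

Answer: XJGM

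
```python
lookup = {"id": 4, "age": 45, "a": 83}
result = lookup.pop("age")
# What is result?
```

Trace:
`lookup = {"id": 4, "age": 45, "a": 83}` → lookup = {'id': 4, 'age': 45, 'a': 83}
`result = lookup.pop("age")` → lookup = {'id': 4, 'a': 83}; result = 45
So result = 45

Answer: 45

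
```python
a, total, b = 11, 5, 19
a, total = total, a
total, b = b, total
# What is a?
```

Trace:
`a, total, b = 11, 5, 19` → a = 11; total = 5; b = 19
`a, total = total, a` → a = 5; total = 11
`total, b = b, total` → total = 19; b = 11
So a = 5

Answer: 5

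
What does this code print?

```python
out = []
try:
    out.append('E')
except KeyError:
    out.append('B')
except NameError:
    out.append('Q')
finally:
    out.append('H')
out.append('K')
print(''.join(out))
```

Execution trace: 'E' (try body, no exception) → 'H' (finally) → 'K' (after the try/except). Output: EHK

Answer: EHK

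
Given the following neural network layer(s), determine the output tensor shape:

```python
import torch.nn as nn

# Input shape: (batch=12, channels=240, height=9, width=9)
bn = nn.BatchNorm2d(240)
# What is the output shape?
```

Input: (12, 240, 9, 9) -> Output: (12, 240, 9, 9)

Answer: (12, 240, 9, 9)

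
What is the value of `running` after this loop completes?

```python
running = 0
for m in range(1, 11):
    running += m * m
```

Sum of squares 1² to 10² = 385
`running` takes the values: 0 → 1 → 5 → 14 → 30 → 55 → 91 → 140 → 204 → 285 → 385

Answer: 385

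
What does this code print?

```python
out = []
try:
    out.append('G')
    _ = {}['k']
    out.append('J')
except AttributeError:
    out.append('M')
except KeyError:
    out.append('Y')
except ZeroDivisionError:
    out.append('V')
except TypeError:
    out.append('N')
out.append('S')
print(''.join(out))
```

Execution trace: 'G' (try body) → 'Y' (except KeyError) → 'S' (after the try/except). Output: GYS

Answer: GYS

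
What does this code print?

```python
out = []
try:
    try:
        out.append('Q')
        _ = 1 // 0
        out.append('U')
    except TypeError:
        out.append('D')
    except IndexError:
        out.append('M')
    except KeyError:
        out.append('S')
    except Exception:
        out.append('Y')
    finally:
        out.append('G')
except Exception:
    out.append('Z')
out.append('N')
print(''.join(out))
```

Execution trace: 'Q' (inner try body) → 'Y' (inner except Exception) → 'G' (inner finally) → 'N' (after the try/except). Output: QYGN

Answer: QYGN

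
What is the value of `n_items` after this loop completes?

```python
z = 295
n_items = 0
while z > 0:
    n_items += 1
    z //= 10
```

Count digits by repeated division by 10
`n_items` takes the values: 0 → 1 → 2 → 3

Answer: 3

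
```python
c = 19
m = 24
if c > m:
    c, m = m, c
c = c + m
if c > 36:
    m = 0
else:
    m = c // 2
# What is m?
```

Trace:
`c = 19` → c = 19
`m = 24` → m = 24
`if c > m: ...` → c > m is False → no variable changes
`c = c + m` → c = 43
`if c > 36: ...` → c > 36 is True → m = 0
So m = 0

Answer: 0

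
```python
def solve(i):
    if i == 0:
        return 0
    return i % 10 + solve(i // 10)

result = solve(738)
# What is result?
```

Sum of digits of 738: 8 + 3 + 7 = 18

Answer: 18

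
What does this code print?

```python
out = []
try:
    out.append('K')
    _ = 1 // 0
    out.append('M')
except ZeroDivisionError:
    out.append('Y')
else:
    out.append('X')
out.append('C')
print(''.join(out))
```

Execution trace: 'K' (try body) → 'Y' (except ZeroDivisionError) → 'C' (after the try/except). Output: KYC

Answer: KYC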